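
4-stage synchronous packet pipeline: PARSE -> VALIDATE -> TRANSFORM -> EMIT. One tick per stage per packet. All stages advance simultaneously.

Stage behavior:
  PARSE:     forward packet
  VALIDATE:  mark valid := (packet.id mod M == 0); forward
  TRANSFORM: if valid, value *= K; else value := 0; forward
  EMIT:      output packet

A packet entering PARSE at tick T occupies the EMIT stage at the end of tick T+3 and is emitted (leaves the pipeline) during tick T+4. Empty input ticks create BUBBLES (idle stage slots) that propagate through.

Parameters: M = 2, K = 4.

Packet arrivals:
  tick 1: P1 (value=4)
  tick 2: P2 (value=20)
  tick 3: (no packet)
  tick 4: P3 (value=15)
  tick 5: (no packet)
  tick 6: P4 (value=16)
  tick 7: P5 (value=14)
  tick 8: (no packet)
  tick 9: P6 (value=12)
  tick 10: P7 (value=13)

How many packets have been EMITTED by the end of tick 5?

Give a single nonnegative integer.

Tick 1: [PARSE:P1(v=4,ok=F), VALIDATE:-, TRANSFORM:-, EMIT:-] out:-; in:P1
Tick 2: [PARSE:P2(v=20,ok=F), VALIDATE:P1(v=4,ok=F), TRANSFORM:-, EMIT:-] out:-; in:P2
Tick 3: [PARSE:-, VALIDATE:P2(v=20,ok=T), TRANSFORM:P1(v=0,ok=F), EMIT:-] out:-; in:-
Tick 4: [PARSE:P3(v=15,ok=F), VALIDATE:-, TRANSFORM:P2(v=80,ok=T), EMIT:P1(v=0,ok=F)] out:-; in:P3
Tick 5: [PARSE:-, VALIDATE:P3(v=15,ok=F), TRANSFORM:-, EMIT:P2(v=80,ok=T)] out:P1(v=0); in:-
Emitted by tick 5: ['P1']

Answer: 1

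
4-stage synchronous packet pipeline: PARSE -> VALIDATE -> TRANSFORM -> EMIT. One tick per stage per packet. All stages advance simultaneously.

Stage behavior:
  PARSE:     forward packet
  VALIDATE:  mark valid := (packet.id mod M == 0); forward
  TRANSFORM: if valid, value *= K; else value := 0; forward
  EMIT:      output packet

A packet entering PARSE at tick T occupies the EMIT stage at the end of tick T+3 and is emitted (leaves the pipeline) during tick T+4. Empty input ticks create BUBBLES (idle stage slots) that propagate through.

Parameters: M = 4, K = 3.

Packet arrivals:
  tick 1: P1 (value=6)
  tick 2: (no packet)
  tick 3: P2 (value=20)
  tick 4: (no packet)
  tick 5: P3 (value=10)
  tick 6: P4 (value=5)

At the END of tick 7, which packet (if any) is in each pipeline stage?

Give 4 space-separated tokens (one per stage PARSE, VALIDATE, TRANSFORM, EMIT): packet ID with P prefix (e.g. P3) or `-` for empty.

Answer: - P4 P3 -

Derivation:
Tick 1: [PARSE:P1(v=6,ok=F), VALIDATE:-, TRANSFORM:-, EMIT:-] out:-; in:P1
Tick 2: [PARSE:-, VALIDATE:P1(v=6,ok=F), TRANSFORM:-, EMIT:-] out:-; in:-
Tick 3: [PARSE:P2(v=20,ok=F), VALIDATE:-, TRANSFORM:P1(v=0,ok=F), EMIT:-] out:-; in:P2
Tick 4: [PARSE:-, VALIDATE:P2(v=20,ok=F), TRANSFORM:-, EMIT:P1(v=0,ok=F)] out:-; in:-
Tick 5: [PARSE:P3(v=10,ok=F), VALIDATE:-, TRANSFORM:P2(v=0,ok=F), EMIT:-] out:P1(v=0); in:P3
Tick 6: [PARSE:P4(v=5,ok=F), VALIDATE:P3(v=10,ok=F), TRANSFORM:-, EMIT:P2(v=0,ok=F)] out:-; in:P4
Tick 7: [PARSE:-, VALIDATE:P4(v=5,ok=T), TRANSFORM:P3(v=0,ok=F), EMIT:-] out:P2(v=0); in:-
At end of tick 7: ['-', 'P4', 'P3', '-']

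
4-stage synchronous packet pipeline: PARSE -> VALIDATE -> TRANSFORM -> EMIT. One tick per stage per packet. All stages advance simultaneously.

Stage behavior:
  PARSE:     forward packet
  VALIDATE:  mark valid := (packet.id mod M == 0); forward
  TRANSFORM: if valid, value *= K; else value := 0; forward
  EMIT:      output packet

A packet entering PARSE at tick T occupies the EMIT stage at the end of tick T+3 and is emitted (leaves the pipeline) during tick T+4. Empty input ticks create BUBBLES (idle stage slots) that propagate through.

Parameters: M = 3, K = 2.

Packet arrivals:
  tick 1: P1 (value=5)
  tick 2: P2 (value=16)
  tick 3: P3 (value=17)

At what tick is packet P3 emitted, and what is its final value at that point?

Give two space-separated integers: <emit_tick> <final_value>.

Answer: 7 34

Derivation:
Tick 1: [PARSE:P1(v=5,ok=F), VALIDATE:-, TRANSFORM:-, EMIT:-] out:-; in:P1
Tick 2: [PARSE:P2(v=16,ok=F), VALIDATE:P1(v=5,ok=F), TRANSFORM:-, EMIT:-] out:-; in:P2
Tick 3: [PARSE:P3(v=17,ok=F), VALIDATE:P2(v=16,ok=F), TRANSFORM:P1(v=0,ok=F), EMIT:-] out:-; in:P3
Tick 4: [PARSE:-, VALIDATE:P3(v=17,ok=T), TRANSFORM:P2(v=0,ok=F), EMIT:P1(v=0,ok=F)] out:-; in:-
Tick 5: [PARSE:-, VALIDATE:-, TRANSFORM:P3(v=34,ok=T), EMIT:P2(v=0,ok=F)] out:P1(v=0); in:-
Tick 6: [PARSE:-, VALIDATE:-, TRANSFORM:-, EMIT:P3(v=34,ok=T)] out:P2(v=0); in:-
Tick 7: [PARSE:-, VALIDATE:-, TRANSFORM:-, EMIT:-] out:P3(v=34); in:-
P3: arrives tick 3, valid=True (id=3, id%3=0), emit tick 7, final value 34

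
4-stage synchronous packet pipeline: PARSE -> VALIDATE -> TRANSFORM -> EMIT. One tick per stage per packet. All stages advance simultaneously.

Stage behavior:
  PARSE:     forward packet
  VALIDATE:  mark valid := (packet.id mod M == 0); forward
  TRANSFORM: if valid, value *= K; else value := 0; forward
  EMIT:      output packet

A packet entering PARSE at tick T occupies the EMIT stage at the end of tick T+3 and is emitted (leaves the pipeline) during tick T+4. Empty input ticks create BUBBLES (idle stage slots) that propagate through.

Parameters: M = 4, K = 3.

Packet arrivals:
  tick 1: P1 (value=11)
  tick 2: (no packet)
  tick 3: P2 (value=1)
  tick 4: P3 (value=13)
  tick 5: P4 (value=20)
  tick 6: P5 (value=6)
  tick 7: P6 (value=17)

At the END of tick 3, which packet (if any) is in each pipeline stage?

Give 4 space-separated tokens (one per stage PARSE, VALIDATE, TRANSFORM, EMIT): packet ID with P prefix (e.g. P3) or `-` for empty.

Answer: P2 - P1 -

Derivation:
Tick 1: [PARSE:P1(v=11,ok=F), VALIDATE:-, TRANSFORM:-, EMIT:-] out:-; in:P1
Tick 2: [PARSE:-, VALIDATE:P1(v=11,ok=F), TRANSFORM:-, EMIT:-] out:-; in:-
Tick 3: [PARSE:P2(v=1,ok=F), VALIDATE:-, TRANSFORM:P1(v=0,ok=F), EMIT:-] out:-; in:P2
At end of tick 3: ['P2', '-', 'P1', '-']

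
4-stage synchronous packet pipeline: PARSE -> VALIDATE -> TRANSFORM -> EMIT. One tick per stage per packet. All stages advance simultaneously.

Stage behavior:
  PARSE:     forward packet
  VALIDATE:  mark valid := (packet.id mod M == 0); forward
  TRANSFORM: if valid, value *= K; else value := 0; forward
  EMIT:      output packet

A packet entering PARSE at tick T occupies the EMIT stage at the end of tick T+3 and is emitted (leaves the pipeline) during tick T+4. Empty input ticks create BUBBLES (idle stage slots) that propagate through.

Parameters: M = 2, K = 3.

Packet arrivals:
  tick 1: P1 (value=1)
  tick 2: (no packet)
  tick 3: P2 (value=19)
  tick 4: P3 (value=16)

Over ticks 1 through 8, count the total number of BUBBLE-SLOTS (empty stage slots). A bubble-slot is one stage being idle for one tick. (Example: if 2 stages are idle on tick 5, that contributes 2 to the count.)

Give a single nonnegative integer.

Answer: 20

Derivation:
Tick 1: [PARSE:P1(v=1,ok=F), VALIDATE:-, TRANSFORM:-, EMIT:-] out:-; bubbles=3
Tick 2: [PARSE:-, VALIDATE:P1(v=1,ok=F), TRANSFORM:-, EMIT:-] out:-; bubbles=3
Tick 3: [PARSE:P2(v=19,ok=F), VALIDATE:-, TRANSFORM:P1(v=0,ok=F), EMIT:-] out:-; bubbles=2
Tick 4: [PARSE:P3(v=16,ok=F), VALIDATE:P2(v=19,ok=T), TRANSFORM:-, EMIT:P1(v=0,ok=F)] out:-; bubbles=1
Tick 5: [PARSE:-, VALIDATE:P3(v=16,ok=F), TRANSFORM:P2(v=57,ok=T), EMIT:-] out:P1(v=0); bubbles=2
Tick 6: [PARSE:-, VALIDATE:-, TRANSFORM:P3(v=0,ok=F), EMIT:P2(v=57,ok=T)] out:-; bubbles=2
Tick 7: [PARSE:-, VALIDATE:-, TRANSFORM:-, EMIT:P3(v=0,ok=F)] out:P2(v=57); bubbles=3
Tick 8: [PARSE:-, VALIDATE:-, TRANSFORM:-, EMIT:-] out:P3(v=0); bubbles=4
Total bubble-slots: 20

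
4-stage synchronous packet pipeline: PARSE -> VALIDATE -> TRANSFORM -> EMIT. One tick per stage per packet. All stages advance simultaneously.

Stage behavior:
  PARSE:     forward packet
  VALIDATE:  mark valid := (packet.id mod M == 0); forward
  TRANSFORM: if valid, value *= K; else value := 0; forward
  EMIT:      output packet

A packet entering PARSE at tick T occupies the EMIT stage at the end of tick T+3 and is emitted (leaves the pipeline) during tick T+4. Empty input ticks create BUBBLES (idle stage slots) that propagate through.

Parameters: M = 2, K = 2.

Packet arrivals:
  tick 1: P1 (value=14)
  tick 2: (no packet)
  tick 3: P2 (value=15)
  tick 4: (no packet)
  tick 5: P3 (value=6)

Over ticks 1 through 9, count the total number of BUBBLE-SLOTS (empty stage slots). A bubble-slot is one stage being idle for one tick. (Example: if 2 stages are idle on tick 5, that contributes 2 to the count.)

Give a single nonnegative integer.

Answer: 24

Derivation:
Tick 1: [PARSE:P1(v=14,ok=F), VALIDATE:-, TRANSFORM:-, EMIT:-] out:-; bubbles=3
Tick 2: [PARSE:-, VALIDATE:P1(v=14,ok=F), TRANSFORM:-, EMIT:-] out:-; bubbles=3
Tick 3: [PARSE:P2(v=15,ok=F), VALIDATE:-, TRANSFORM:P1(v=0,ok=F), EMIT:-] out:-; bubbles=2
Tick 4: [PARSE:-, VALIDATE:P2(v=15,ok=T), TRANSFORM:-, EMIT:P1(v=0,ok=F)] out:-; bubbles=2
Tick 5: [PARSE:P3(v=6,ok=F), VALIDATE:-, TRANSFORM:P2(v=30,ok=T), EMIT:-] out:P1(v=0); bubbles=2
Tick 6: [PARSE:-, VALIDATE:P3(v=6,ok=F), TRANSFORM:-, EMIT:P2(v=30,ok=T)] out:-; bubbles=2
Tick 7: [PARSE:-, VALIDATE:-, TRANSFORM:P3(v=0,ok=F), EMIT:-] out:P2(v=30); bubbles=3
Tick 8: [PARSE:-, VALIDATE:-, TRANSFORM:-, EMIT:P3(v=0,ok=F)] out:-; bubbles=3
Tick 9: [PARSE:-, VALIDATE:-, TRANSFORM:-, EMIT:-] out:P3(v=0); bubbles=4
Total bubble-slots: 24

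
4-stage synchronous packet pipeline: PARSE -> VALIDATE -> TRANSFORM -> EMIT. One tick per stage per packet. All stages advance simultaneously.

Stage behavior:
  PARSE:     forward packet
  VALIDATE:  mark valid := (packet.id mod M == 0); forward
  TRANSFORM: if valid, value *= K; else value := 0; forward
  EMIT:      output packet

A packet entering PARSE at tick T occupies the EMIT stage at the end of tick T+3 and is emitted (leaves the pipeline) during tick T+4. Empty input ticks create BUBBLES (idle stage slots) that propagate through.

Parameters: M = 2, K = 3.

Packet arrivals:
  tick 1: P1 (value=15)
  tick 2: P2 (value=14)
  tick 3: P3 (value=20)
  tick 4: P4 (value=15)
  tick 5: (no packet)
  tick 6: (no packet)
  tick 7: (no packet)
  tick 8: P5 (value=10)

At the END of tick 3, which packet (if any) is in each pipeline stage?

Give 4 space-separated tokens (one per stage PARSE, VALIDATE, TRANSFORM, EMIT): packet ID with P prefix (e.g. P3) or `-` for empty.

Tick 1: [PARSE:P1(v=15,ok=F), VALIDATE:-, TRANSFORM:-, EMIT:-] out:-; in:P1
Tick 2: [PARSE:P2(v=14,ok=F), VALIDATE:P1(v=15,ok=F), TRANSFORM:-, EMIT:-] out:-; in:P2
Tick 3: [PARSE:P3(v=20,ok=F), VALIDATE:P2(v=14,ok=T), TRANSFORM:P1(v=0,ok=F), EMIT:-] out:-; in:P3
At end of tick 3: ['P3', 'P2', 'P1', '-']

Answer: P3 P2 P1 -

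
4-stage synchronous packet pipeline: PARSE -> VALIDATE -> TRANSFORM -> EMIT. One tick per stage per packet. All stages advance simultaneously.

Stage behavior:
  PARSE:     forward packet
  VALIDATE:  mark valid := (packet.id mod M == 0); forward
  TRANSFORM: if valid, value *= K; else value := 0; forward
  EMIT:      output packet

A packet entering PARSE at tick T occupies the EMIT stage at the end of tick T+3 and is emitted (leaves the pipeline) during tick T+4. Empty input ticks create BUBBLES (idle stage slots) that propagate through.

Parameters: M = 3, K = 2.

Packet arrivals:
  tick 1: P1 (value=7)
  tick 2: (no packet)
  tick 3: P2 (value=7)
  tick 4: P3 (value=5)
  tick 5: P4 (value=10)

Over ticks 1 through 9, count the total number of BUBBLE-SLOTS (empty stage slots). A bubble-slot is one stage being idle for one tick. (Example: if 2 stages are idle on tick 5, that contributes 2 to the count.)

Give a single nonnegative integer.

Answer: 20

Derivation:
Tick 1: [PARSE:P1(v=7,ok=F), VALIDATE:-, TRANSFORM:-, EMIT:-] out:-; bubbles=3
Tick 2: [PARSE:-, VALIDATE:P1(v=7,ok=F), TRANSFORM:-, EMIT:-] out:-; bubbles=3
Tick 3: [PARSE:P2(v=7,ok=F), VALIDATE:-, TRANSFORM:P1(v=0,ok=F), EMIT:-] out:-; bubbles=2
Tick 4: [PARSE:P3(v=5,ok=F), VALIDATE:P2(v=7,ok=F), TRANSFORM:-, EMIT:P1(v=0,ok=F)] out:-; bubbles=1
Tick 5: [PARSE:P4(v=10,ok=F), VALIDATE:P3(v=5,ok=T), TRANSFORM:P2(v=0,ok=F), EMIT:-] out:P1(v=0); bubbles=1
Tick 6: [PARSE:-, VALIDATE:P4(v=10,ok=F), TRANSFORM:P3(v=10,ok=T), EMIT:P2(v=0,ok=F)] out:-; bubbles=1
Tick 7: [PARSE:-, VALIDATE:-, TRANSFORM:P4(v=0,ok=F), EMIT:P3(v=10,ok=T)] out:P2(v=0); bubbles=2
Tick 8: [PARSE:-, VALIDATE:-, TRANSFORM:-, EMIT:P4(v=0,ok=F)] out:P3(v=10); bubbles=3
Tick 9: [PARSE:-, VALIDATE:-, TRANSFORM:-, EMIT:-] out:P4(v=0); bubbles=4
Total bubble-slots: 20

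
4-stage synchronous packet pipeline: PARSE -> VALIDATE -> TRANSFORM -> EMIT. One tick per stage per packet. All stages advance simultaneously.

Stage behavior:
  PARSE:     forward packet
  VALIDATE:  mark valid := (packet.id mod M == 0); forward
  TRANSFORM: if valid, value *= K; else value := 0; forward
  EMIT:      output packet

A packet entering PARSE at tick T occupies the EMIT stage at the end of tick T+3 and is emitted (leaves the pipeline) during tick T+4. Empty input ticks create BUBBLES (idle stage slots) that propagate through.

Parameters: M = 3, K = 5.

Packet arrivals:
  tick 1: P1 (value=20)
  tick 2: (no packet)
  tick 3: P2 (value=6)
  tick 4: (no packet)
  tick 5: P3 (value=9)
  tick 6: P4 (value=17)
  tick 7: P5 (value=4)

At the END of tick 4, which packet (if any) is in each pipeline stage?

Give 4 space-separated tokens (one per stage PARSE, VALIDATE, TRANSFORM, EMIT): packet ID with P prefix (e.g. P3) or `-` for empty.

Tick 1: [PARSE:P1(v=20,ok=F), VALIDATE:-, TRANSFORM:-, EMIT:-] out:-; in:P1
Tick 2: [PARSE:-, VALIDATE:P1(v=20,ok=F), TRANSFORM:-, EMIT:-] out:-; in:-
Tick 3: [PARSE:P2(v=6,ok=F), VALIDATE:-, TRANSFORM:P1(v=0,ok=F), EMIT:-] out:-; in:P2
Tick 4: [PARSE:-, VALIDATE:P2(v=6,ok=F), TRANSFORM:-, EMIT:P1(v=0,ok=F)] out:-; in:-
At end of tick 4: ['-', 'P2', '-', 'P1']

Answer: - P2 - P1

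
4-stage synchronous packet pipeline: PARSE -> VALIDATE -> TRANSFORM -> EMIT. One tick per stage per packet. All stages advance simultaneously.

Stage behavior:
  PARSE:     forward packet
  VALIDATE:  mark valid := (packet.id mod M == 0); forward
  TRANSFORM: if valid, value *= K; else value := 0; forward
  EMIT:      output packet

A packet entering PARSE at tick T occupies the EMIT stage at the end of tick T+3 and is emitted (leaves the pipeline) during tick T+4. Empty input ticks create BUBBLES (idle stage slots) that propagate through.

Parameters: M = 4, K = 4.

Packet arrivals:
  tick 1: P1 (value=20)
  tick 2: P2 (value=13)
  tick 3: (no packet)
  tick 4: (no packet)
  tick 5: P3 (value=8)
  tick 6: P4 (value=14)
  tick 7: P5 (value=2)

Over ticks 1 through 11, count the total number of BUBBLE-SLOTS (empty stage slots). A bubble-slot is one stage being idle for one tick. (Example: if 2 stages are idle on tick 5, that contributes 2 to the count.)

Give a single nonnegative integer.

Answer: 24

Derivation:
Tick 1: [PARSE:P1(v=20,ok=F), VALIDATE:-, TRANSFORM:-, EMIT:-] out:-; bubbles=3
Tick 2: [PARSE:P2(v=13,ok=F), VALIDATE:P1(v=20,ok=F), TRANSFORM:-, EMIT:-] out:-; bubbles=2
Tick 3: [PARSE:-, VALIDATE:P2(v=13,ok=F), TRANSFORM:P1(v=0,ok=F), EMIT:-] out:-; bubbles=2
Tick 4: [PARSE:-, VALIDATE:-, TRANSFORM:P2(v=0,ok=F), EMIT:P1(v=0,ok=F)] out:-; bubbles=2
Tick 5: [PARSE:P3(v=8,ok=F), VALIDATE:-, TRANSFORM:-, EMIT:P2(v=0,ok=F)] out:P1(v=0); bubbles=2
Tick 6: [PARSE:P4(v=14,ok=F), VALIDATE:P3(v=8,ok=F), TRANSFORM:-, EMIT:-] out:P2(v=0); bubbles=2
Tick 7: [PARSE:P5(v=2,ok=F), VALIDATE:P4(v=14,ok=T), TRANSFORM:P3(v=0,ok=F), EMIT:-] out:-; bubbles=1
Tick 8: [PARSE:-, VALIDATE:P5(v=2,ok=F), TRANSFORM:P4(v=56,ok=T), EMIT:P3(v=0,ok=F)] out:-; bubbles=1
Tick 9: [PARSE:-, VALIDATE:-, TRANSFORM:P5(v=0,ok=F), EMIT:P4(v=56,ok=T)] out:P3(v=0); bubbles=2
Tick 10: [PARSE:-, VALIDATE:-, TRANSFORM:-, EMIT:P5(v=0,ok=F)] out:P4(v=56); bubbles=3
Tick 11: [PARSE:-, VALIDATE:-, TRANSFORM:-, EMIT:-] out:P5(v=0); bubbles=4
Total bubble-slots: 24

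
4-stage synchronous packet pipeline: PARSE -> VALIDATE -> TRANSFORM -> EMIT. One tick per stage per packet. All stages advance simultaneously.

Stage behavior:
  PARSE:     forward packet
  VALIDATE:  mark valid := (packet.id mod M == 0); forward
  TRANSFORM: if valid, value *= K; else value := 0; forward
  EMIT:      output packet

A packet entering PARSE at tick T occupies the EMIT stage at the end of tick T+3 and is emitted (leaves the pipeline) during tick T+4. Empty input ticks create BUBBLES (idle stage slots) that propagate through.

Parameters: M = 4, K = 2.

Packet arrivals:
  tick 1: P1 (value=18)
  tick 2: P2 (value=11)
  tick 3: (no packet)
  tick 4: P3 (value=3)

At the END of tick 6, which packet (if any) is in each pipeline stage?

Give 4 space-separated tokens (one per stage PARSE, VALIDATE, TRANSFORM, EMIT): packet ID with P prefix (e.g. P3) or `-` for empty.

Answer: - - P3 -

Derivation:
Tick 1: [PARSE:P1(v=18,ok=F), VALIDATE:-, TRANSFORM:-, EMIT:-] out:-; in:P1
Tick 2: [PARSE:P2(v=11,ok=F), VALIDATE:P1(v=18,ok=F), TRANSFORM:-, EMIT:-] out:-; in:P2
Tick 3: [PARSE:-, VALIDATE:P2(v=11,ok=F), TRANSFORM:P1(v=0,ok=F), EMIT:-] out:-; in:-
Tick 4: [PARSE:P3(v=3,ok=F), VALIDATE:-, TRANSFORM:P2(v=0,ok=F), EMIT:P1(v=0,ok=F)] out:-; in:P3
Tick 5: [PARSE:-, VALIDATE:P3(v=3,ok=F), TRANSFORM:-, EMIT:P2(v=0,ok=F)] out:P1(v=0); in:-
Tick 6: [PARSE:-, VALIDATE:-, TRANSFORM:P3(v=0,ok=F), EMIT:-] out:P2(v=0); in:-
At end of tick 6: ['-', '-', 'P3', '-']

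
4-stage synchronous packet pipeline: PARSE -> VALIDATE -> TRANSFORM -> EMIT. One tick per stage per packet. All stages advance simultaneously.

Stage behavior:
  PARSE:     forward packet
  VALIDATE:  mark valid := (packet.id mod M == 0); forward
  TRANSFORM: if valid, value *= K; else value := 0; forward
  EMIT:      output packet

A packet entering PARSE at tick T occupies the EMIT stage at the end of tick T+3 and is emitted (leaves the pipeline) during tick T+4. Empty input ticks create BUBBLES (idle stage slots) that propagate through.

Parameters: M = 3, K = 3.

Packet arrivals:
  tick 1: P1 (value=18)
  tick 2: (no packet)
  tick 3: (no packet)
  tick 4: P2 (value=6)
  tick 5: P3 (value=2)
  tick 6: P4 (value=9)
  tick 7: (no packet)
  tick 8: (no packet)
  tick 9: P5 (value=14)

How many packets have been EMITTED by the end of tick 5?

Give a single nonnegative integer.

Answer: 1

Derivation:
Tick 1: [PARSE:P1(v=18,ok=F), VALIDATE:-, TRANSFORM:-, EMIT:-] out:-; in:P1
Tick 2: [PARSE:-, VALIDATE:P1(v=18,ok=F), TRANSFORM:-, EMIT:-] out:-; in:-
Tick 3: [PARSE:-, VALIDATE:-, TRANSFORM:P1(v=0,ok=F), EMIT:-] out:-; in:-
Tick 4: [PARSE:P2(v=6,ok=F), VALIDATE:-, TRANSFORM:-, EMIT:P1(v=0,ok=F)] out:-; in:P2
Tick 5: [PARSE:P3(v=2,ok=F), VALIDATE:P2(v=6,ok=F), TRANSFORM:-, EMIT:-] out:P1(v=0); in:P3
Emitted by tick 5: ['P1']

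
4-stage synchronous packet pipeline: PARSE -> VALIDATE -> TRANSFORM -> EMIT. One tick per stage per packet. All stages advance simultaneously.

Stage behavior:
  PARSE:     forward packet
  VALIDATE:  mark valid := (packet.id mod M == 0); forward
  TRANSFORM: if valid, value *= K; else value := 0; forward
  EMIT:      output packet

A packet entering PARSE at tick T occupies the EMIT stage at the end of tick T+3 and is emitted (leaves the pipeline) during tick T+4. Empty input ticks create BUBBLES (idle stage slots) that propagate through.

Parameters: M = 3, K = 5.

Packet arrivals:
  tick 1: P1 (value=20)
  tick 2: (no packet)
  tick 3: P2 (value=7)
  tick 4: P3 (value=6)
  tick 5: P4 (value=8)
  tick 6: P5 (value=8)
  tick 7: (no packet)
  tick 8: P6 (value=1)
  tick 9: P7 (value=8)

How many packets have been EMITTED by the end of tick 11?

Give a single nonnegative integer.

Tick 1: [PARSE:P1(v=20,ok=F), VALIDATE:-, TRANSFORM:-, EMIT:-] out:-; in:P1
Tick 2: [PARSE:-, VALIDATE:P1(v=20,ok=F), TRANSFORM:-, EMIT:-] out:-; in:-
Tick 3: [PARSE:P2(v=7,ok=F), VALIDATE:-, TRANSFORM:P1(v=0,ok=F), EMIT:-] out:-; in:P2
Tick 4: [PARSE:P3(v=6,ok=F), VALIDATE:P2(v=7,ok=F), TRANSFORM:-, EMIT:P1(v=0,ok=F)] out:-; in:P3
Tick 5: [PARSE:P4(v=8,ok=F), VALIDATE:P3(v=6,ok=T), TRANSFORM:P2(v=0,ok=F), EMIT:-] out:P1(v=0); in:P4
Tick 6: [PARSE:P5(v=8,ok=F), VALIDATE:P4(v=8,ok=F), TRANSFORM:P3(v=30,ok=T), EMIT:P2(v=0,ok=F)] out:-; in:P5
Tick 7: [PARSE:-, VALIDATE:P5(v=8,ok=F), TRANSFORM:P4(v=0,ok=F), EMIT:P3(v=30,ok=T)] out:P2(v=0); in:-
Tick 8: [PARSE:P6(v=1,ok=F), VALIDATE:-, TRANSFORM:P5(v=0,ok=F), EMIT:P4(v=0,ok=F)] out:P3(v=30); in:P6
Tick 9: [PARSE:P7(v=8,ok=F), VALIDATE:P6(v=1,ok=T), TRANSFORM:-, EMIT:P5(v=0,ok=F)] out:P4(v=0); in:P7
Tick 10: [PARSE:-, VALIDATE:P7(v=8,ok=F), TRANSFORM:P6(v=5,ok=T), EMIT:-] out:P5(v=0); in:-
Tick 11: [PARSE:-, VALIDATE:-, TRANSFORM:P7(v=0,ok=F), EMIT:P6(v=5,ok=T)] out:-; in:-
Emitted by tick 11: ['P1', 'P2', 'P3', 'P4', 'P5']

Answer: 5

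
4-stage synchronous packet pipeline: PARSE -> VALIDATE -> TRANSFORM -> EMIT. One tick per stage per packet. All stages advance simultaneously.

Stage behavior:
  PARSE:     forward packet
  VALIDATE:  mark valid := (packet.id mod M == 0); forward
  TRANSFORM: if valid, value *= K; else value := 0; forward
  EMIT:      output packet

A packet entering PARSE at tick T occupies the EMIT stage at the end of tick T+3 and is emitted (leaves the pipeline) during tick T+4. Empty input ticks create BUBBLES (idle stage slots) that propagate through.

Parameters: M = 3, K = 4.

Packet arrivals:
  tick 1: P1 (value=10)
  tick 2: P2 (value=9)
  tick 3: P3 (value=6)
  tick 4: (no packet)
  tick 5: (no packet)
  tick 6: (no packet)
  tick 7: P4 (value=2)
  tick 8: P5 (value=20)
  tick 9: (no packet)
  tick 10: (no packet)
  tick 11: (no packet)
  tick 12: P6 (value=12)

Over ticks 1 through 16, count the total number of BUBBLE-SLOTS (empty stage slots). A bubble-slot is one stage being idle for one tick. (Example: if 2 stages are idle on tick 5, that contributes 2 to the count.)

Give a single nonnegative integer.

Answer: 40

Derivation:
Tick 1: [PARSE:P1(v=10,ok=F), VALIDATE:-, TRANSFORM:-, EMIT:-] out:-; bubbles=3
Tick 2: [PARSE:P2(v=9,ok=F), VALIDATE:P1(v=10,ok=F), TRANSFORM:-, EMIT:-] out:-; bubbles=2
Tick 3: [PARSE:P3(v=6,ok=F), VALIDATE:P2(v=9,ok=F), TRANSFORM:P1(v=0,ok=F), EMIT:-] out:-; bubbles=1
Tick 4: [PARSE:-, VALIDATE:P3(v=6,ok=T), TRANSFORM:P2(v=0,ok=F), EMIT:P1(v=0,ok=F)] out:-; bubbles=1
Tick 5: [PARSE:-, VALIDATE:-, TRANSFORM:P3(v=24,ok=T), EMIT:P2(v=0,ok=F)] out:P1(v=0); bubbles=2
Tick 6: [PARSE:-, VALIDATE:-, TRANSFORM:-, EMIT:P3(v=24,ok=T)] out:P2(v=0); bubbles=3
Tick 7: [PARSE:P4(v=2,ok=F), VALIDATE:-, TRANSFORM:-, EMIT:-] out:P3(v=24); bubbles=3
Tick 8: [PARSE:P5(v=20,ok=F), VALIDATE:P4(v=2,ok=F), TRANSFORM:-, EMIT:-] out:-; bubbles=2
Tick 9: [PARSE:-, VALIDATE:P5(v=20,ok=F), TRANSFORM:P4(v=0,ok=F), EMIT:-] out:-; bubbles=2
Tick 10: [PARSE:-, VALIDATE:-, TRANSFORM:P5(v=0,ok=F), EMIT:P4(v=0,ok=F)] out:-; bubbles=2
Tick 11: [PARSE:-, VALIDATE:-, TRANSFORM:-, EMIT:P5(v=0,ok=F)] out:P4(v=0); bubbles=3
Tick 12: [PARSE:P6(v=12,ok=F), VALIDATE:-, TRANSFORM:-, EMIT:-] out:P5(v=0); bubbles=3
Tick 13: [PARSE:-, VALIDATE:P6(v=12,ok=T), TRANSFORM:-, EMIT:-] out:-; bubbles=3
Tick 14: [PARSE:-, VALIDATE:-, TRANSFORM:P6(v=48,ok=T), EMIT:-] out:-; bubbles=3
Tick 15: [PARSE:-, VALIDATE:-, TRANSFORM:-, EMIT:P6(v=48,ok=T)] out:-; bubbles=3
Tick 16: [PARSE:-, VALIDATE:-, TRANSFORM:-, EMIT:-] out:P6(v=48); bubbles=4
Total bubble-slots: 40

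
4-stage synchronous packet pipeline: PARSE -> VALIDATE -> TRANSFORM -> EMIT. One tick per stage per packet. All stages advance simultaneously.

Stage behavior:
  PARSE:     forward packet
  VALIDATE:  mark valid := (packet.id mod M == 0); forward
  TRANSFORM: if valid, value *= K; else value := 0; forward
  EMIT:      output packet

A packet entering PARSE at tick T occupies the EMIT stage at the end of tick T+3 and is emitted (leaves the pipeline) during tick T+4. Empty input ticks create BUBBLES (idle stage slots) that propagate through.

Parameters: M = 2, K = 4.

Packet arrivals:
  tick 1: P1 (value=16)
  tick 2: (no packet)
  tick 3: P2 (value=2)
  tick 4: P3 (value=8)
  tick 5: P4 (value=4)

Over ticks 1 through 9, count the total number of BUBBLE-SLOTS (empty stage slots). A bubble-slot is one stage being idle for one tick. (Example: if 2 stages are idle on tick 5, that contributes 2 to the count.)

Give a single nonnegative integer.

Answer: 20

Derivation:
Tick 1: [PARSE:P1(v=16,ok=F), VALIDATE:-, TRANSFORM:-, EMIT:-] out:-; bubbles=3
Tick 2: [PARSE:-, VALIDATE:P1(v=16,ok=F), TRANSFORM:-, EMIT:-] out:-; bubbles=3
Tick 3: [PARSE:P2(v=2,ok=F), VALIDATE:-, TRANSFORM:P1(v=0,ok=F), EMIT:-] out:-; bubbles=2
Tick 4: [PARSE:P3(v=8,ok=F), VALIDATE:P2(v=2,ok=T), TRANSFORM:-, EMIT:P1(v=0,ok=F)] out:-; bubbles=1
Tick 5: [PARSE:P4(v=4,ok=F), VALIDATE:P3(v=8,ok=F), TRANSFORM:P2(v=8,ok=T), EMIT:-] out:P1(v=0); bubbles=1
Tick 6: [PARSE:-, VALIDATE:P4(v=4,ok=T), TRANSFORM:P3(v=0,ok=F), EMIT:P2(v=8,ok=T)] out:-; bubbles=1
Tick 7: [PARSE:-, VALIDATE:-, TRANSFORM:P4(v=16,ok=T), EMIT:P3(v=0,ok=F)] out:P2(v=8); bubbles=2
Tick 8: [PARSE:-, VALIDATE:-, TRANSFORM:-, EMIT:P4(v=16,ok=T)] out:P3(v=0); bubbles=3
Tick 9: [PARSE:-, VALIDATE:-, TRANSFORM:-, EMIT:-] out:P4(v=16); bubbles=4
Total bubble-slots: 20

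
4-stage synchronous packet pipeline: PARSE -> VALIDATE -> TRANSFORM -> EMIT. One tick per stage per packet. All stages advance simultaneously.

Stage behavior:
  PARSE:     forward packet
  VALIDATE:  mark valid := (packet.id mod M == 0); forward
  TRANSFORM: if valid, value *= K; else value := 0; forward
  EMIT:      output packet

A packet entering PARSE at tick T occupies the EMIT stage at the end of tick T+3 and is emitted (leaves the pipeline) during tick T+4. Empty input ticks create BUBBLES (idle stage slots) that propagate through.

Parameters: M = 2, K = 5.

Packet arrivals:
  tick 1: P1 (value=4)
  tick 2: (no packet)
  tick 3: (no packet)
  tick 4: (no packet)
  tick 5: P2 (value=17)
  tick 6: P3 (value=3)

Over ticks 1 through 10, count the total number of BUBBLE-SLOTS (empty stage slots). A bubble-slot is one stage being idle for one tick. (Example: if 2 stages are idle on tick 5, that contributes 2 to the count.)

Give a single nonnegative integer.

Answer: 28

Derivation:
Tick 1: [PARSE:P1(v=4,ok=F), VALIDATE:-, TRANSFORM:-, EMIT:-] out:-; bubbles=3
Tick 2: [PARSE:-, VALIDATE:P1(v=4,ok=F), TRANSFORM:-, EMIT:-] out:-; bubbles=3
Tick 3: [PARSE:-, VALIDATE:-, TRANSFORM:P1(v=0,ok=F), EMIT:-] out:-; bubbles=3
Tick 4: [PARSE:-, VALIDATE:-, TRANSFORM:-, EMIT:P1(v=0,ok=F)] out:-; bubbles=3
Tick 5: [PARSE:P2(v=17,ok=F), VALIDATE:-, TRANSFORM:-, EMIT:-] out:P1(v=0); bubbles=3
Tick 6: [PARSE:P3(v=3,ok=F), VALIDATE:P2(v=17,ok=T), TRANSFORM:-, EMIT:-] out:-; bubbles=2
Tick 7: [PARSE:-, VALIDATE:P3(v=3,ok=F), TRANSFORM:P2(v=85,ok=T), EMIT:-] out:-; bubbles=2
Tick 8: [PARSE:-, VALIDATE:-, TRANSFORM:P3(v=0,ok=F), EMIT:P2(v=85,ok=T)] out:-; bubbles=2
Tick 9: [PARSE:-, VALIDATE:-, TRANSFORM:-, EMIT:P3(v=0,ok=F)] out:P2(v=85); bubbles=3
Tick 10: [PARSE:-, VALIDATE:-, TRANSFORM:-, EMIT:-] out:P3(v=0); bubbles=4
Total bubble-slots: 28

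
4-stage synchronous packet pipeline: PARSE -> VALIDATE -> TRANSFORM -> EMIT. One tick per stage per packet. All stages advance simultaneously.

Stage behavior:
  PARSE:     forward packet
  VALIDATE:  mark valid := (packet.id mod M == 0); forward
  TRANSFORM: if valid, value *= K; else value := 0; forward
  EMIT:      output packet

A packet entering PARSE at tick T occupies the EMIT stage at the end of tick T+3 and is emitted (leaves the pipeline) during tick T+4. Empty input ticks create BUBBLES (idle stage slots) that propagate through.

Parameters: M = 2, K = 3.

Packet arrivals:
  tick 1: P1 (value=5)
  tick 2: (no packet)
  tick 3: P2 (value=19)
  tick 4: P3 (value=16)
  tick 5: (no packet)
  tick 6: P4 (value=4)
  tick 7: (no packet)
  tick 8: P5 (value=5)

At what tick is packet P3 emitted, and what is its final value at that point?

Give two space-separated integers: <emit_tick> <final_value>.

Tick 1: [PARSE:P1(v=5,ok=F), VALIDATE:-, TRANSFORM:-, EMIT:-] out:-; in:P1
Tick 2: [PARSE:-, VALIDATE:P1(v=5,ok=F), TRANSFORM:-, EMIT:-] out:-; in:-
Tick 3: [PARSE:P2(v=19,ok=F), VALIDATE:-, TRANSFORM:P1(v=0,ok=F), EMIT:-] out:-; in:P2
Tick 4: [PARSE:P3(v=16,ok=F), VALIDATE:P2(v=19,ok=T), TRANSFORM:-, EMIT:P1(v=0,ok=F)] out:-; in:P3
Tick 5: [PARSE:-, VALIDATE:P3(v=16,ok=F), TRANSFORM:P2(v=57,ok=T), EMIT:-] out:P1(v=0); in:-
Tick 6: [PARSE:P4(v=4,ok=F), VALIDATE:-, TRANSFORM:P3(v=0,ok=F), EMIT:P2(v=57,ok=T)] out:-; in:P4
Tick 7: [PARSE:-, VALIDATE:P4(v=4,ok=T), TRANSFORM:-, EMIT:P3(v=0,ok=F)] out:P2(v=57); in:-
Tick 8: [PARSE:P5(v=5,ok=F), VALIDATE:-, TRANSFORM:P4(v=12,ok=T), EMIT:-] out:P3(v=0); in:P5
Tick 9: [PARSE:-, VALIDATE:P5(v=5,ok=F), TRANSFORM:-, EMIT:P4(v=12,ok=T)] out:-; in:-
Tick 10: [PARSE:-, VALIDATE:-, TRANSFORM:P5(v=0,ok=F), EMIT:-] out:P4(v=12); in:-
Tick 11: [PARSE:-, VALIDATE:-, TRANSFORM:-, EMIT:P5(v=0,ok=F)] out:-; in:-
Tick 12: [PARSE:-, VALIDATE:-, TRANSFORM:-, EMIT:-] out:P5(v=0); in:-
P3: arrives tick 4, valid=False (id=3, id%2=1), emit tick 8, final value 0

Answer: 8 0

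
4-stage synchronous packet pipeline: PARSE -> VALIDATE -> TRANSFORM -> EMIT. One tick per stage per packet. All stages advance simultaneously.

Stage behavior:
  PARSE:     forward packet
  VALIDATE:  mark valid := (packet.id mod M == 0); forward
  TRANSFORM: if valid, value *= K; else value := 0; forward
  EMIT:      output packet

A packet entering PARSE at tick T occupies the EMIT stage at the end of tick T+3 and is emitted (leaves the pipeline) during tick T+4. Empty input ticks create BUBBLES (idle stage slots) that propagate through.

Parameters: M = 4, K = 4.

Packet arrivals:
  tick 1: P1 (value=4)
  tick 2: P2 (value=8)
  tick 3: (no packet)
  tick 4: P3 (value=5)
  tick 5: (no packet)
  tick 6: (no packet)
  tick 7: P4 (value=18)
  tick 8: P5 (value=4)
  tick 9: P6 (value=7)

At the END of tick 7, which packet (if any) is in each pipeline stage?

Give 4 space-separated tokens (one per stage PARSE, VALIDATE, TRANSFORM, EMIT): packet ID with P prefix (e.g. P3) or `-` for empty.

Tick 1: [PARSE:P1(v=4,ok=F), VALIDATE:-, TRANSFORM:-, EMIT:-] out:-; in:P1
Tick 2: [PARSE:P2(v=8,ok=F), VALIDATE:P1(v=4,ok=F), TRANSFORM:-, EMIT:-] out:-; in:P2
Tick 3: [PARSE:-, VALIDATE:P2(v=8,ok=F), TRANSFORM:P1(v=0,ok=F), EMIT:-] out:-; in:-
Tick 4: [PARSE:P3(v=5,ok=F), VALIDATE:-, TRANSFORM:P2(v=0,ok=F), EMIT:P1(v=0,ok=F)] out:-; in:P3
Tick 5: [PARSE:-, VALIDATE:P3(v=5,ok=F), TRANSFORM:-, EMIT:P2(v=0,ok=F)] out:P1(v=0); in:-
Tick 6: [PARSE:-, VALIDATE:-, TRANSFORM:P3(v=0,ok=F), EMIT:-] out:P2(v=0); in:-
Tick 7: [PARSE:P4(v=18,ok=F), VALIDATE:-, TRANSFORM:-, EMIT:P3(v=0,ok=F)] out:-; in:P4
At end of tick 7: ['P4', '-', '-', 'P3']

Answer: P4 - - P3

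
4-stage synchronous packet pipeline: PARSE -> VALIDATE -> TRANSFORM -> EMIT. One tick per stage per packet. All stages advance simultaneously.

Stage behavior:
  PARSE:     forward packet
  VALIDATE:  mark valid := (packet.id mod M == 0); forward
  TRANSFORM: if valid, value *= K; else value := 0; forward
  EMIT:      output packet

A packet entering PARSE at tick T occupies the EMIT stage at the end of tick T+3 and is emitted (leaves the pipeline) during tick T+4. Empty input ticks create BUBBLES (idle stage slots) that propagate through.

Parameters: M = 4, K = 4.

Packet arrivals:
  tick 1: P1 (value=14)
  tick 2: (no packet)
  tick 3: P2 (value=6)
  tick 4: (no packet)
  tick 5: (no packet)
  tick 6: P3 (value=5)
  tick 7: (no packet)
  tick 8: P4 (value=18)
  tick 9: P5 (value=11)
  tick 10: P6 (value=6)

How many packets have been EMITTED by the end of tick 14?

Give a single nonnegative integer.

Tick 1: [PARSE:P1(v=14,ok=F), VALIDATE:-, TRANSFORM:-, EMIT:-] out:-; in:P1
Tick 2: [PARSE:-, VALIDATE:P1(v=14,ok=F), TRANSFORM:-, EMIT:-] out:-; in:-
Tick 3: [PARSE:P2(v=6,ok=F), VALIDATE:-, TRANSFORM:P1(v=0,ok=F), EMIT:-] out:-; in:P2
Tick 4: [PARSE:-, VALIDATE:P2(v=6,ok=F), TRANSFORM:-, EMIT:P1(v=0,ok=F)] out:-; in:-
Tick 5: [PARSE:-, VALIDATE:-, TRANSFORM:P2(v=0,ok=F), EMIT:-] out:P1(v=0); in:-
Tick 6: [PARSE:P3(v=5,ok=F), VALIDATE:-, TRANSFORM:-, EMIT:P2(v=0,ok=F)] out:-; in:P3
Tick 7: [PARSE:-, VALIDATE:P3(v=5,ok=F), TRANSFORM:-, EMIT:-] out:P2(v=0); in:-
Tick 8: [PARSE:P4(v=18,ok=F), VALIDATE:-, TRANSFORM:P3(v=0,ok=F), EMIT:-] out:-; in:P4
Tick 9: [PARSE:P5(v=11,ok=F), VALIDATE:P4(v=18,ok=T), TRANSFORM:-, EMIT:P3(v=0,ok=F)] out:-; in:P5
Tick 10: [PARSE:P6(v=6,ok=F), VALIDATE:P5(v=11,ok=F), TRANSFORM:P4(v=72,ok=T), EMIT:-] out:P3(v=0); in:P6
Tick 11: [PARSE:-, VALIDATE:P6(v=6,ok=F), TRANSFORM:P5(v=0,ok=F), EMIT:P4(v=72,ok=T)] out:-; in:-
Tick 12: [PARSE:-, VALIDATE:-, TRANSFORM:P6(v=0,ok=F), EMIT:P5(v=0,ok=F)] out:P4(v=72); in:-
Tick 13: [PARSE:-, VALIDATE:-, TRANSFORM:-, EMIT:P6(v=0,ok=F)] out:P5(v=0); in:-
Tick 14: [PARSE:-, VALIDATE:-, TRANSFORM:-, EMIT:-] out:P6(v=0); in:-
Emitted by tick 14: ['P1', 'P2', 'P3', 'P4', 'P5', 'P6']

Answer: 6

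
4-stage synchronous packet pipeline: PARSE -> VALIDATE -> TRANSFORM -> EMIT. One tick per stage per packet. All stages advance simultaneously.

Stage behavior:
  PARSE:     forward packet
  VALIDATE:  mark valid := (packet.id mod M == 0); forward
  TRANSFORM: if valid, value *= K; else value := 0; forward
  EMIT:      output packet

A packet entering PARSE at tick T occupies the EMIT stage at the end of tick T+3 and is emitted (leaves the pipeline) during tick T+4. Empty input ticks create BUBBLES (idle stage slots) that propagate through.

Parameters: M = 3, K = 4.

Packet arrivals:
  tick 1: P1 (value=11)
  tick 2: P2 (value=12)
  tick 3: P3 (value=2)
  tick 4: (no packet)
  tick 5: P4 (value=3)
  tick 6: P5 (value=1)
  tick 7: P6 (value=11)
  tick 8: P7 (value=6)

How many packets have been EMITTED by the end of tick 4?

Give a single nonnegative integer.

Tick 1: [PARSE:P1(v=11,ok=F), VALIDATE:-, TRANSFORM:-, EMIT:-] out:-; in:P1
Tick 2: [PARSE:P2(v=12,ok=F), VALIDATE:P1(v=11,ok=F), TRANSFORM:-, EMIT:-] out:-; in:P2
Tick 3: [PARSE:P3(v=2,ok=F), VALIDATE:P2(v=12,ok=F), TRANSFORM:P1(v=0,ok=F), EMIT:-] out:-; in:P3
Tick 4: [PARSE:-, VALIDATE:P3(v=2,ok=T), TRANSFORM:P2(v=0,ok=F), EMIT:P1(v=0,ok=F)] out:-; in:-
Emitted by tick 4: []

Answer: 0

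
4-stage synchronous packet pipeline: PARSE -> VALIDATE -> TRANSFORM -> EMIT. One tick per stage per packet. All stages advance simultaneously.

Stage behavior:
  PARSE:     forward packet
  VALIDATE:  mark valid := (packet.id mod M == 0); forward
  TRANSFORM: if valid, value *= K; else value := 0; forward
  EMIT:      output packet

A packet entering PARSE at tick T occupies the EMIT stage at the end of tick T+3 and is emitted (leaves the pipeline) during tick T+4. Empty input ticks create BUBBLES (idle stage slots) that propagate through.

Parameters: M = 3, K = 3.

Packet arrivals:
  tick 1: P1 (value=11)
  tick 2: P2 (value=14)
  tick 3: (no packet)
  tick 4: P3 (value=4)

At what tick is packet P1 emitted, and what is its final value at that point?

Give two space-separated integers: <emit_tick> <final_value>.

Answer: 5 0

Derivation:
Tick 1: [PARSE:P1(v=11,ok=F), VALIDATE:-, TRANSFORM:-, EMIT:-] out:-; in:P1
Tick 2: [PARSE:P2(v=14,ok=F), VALIDATE:P1(v=11,ok=F), TRANSFORM:-, EMIT:-] out:-; in:P2
Tick 3: [PARSE:-, VALIDATE:P2(v=14,ok=F), TRANSFORM:P1(v=0,ok=F), EMIT:-] out:-; in:-
Tick 4: [PARSE:P3(v=4,ok=F), VALIDATE:-, TRANSFORM:P2(v=0,ok=F), EMIT:P1(v=0,ok=F)] out:-; in:P3
Tick 5: [PARSE:-, VALIDATE:P3(v=4,ok=T), TRANSFORM:-, EMIT:P2(v=0,ok=F)] out:P1(v=0); in:-
Tick 6: [PARSE:-, VALIDATE:-, TRANSFORM:P3(v=12,ok=T), EMIT:-] out:P2(v=0); in:-
Tick 7: [PARSE:-, VALIDATE:-, TRANSFORM:-, EMIT:P3(v=12,ok=T)] out:-; in:-
Tick 8: [PARSE:-, VALIDATE:-, TRANSFORM:-, EMIT:-] out:P3(v=12); in:-
P1: arrives tick 1, valid=False (id=1, id%3=1), emit tick 5, final value 0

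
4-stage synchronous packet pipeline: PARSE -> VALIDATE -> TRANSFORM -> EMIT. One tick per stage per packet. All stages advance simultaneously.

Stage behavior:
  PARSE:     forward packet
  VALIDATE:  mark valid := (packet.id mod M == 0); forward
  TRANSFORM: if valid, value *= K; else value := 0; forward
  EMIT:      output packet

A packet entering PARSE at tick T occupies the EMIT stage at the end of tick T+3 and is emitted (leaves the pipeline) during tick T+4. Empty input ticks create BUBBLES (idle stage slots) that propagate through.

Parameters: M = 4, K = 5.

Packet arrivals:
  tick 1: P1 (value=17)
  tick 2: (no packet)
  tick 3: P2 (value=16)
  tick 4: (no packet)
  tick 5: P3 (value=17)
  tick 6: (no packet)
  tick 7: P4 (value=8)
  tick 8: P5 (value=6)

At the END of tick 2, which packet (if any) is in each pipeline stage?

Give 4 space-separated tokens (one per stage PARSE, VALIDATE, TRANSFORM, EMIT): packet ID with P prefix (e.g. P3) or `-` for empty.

Answer: - P1 - -

Derivation:
Tick 1: [PARSE:P1(v=17,ok=F), VALIDATE:-, TRANSFORM:-, EMIT:-] out:-; in:P1
Tick 2: [PARSE:-, VALIDATE:P1(v=17,ok=F), TRANSFORM:-, EMIT:-] out:-; in:-
At end of tick 2: ['-', 'P1', '-', '-']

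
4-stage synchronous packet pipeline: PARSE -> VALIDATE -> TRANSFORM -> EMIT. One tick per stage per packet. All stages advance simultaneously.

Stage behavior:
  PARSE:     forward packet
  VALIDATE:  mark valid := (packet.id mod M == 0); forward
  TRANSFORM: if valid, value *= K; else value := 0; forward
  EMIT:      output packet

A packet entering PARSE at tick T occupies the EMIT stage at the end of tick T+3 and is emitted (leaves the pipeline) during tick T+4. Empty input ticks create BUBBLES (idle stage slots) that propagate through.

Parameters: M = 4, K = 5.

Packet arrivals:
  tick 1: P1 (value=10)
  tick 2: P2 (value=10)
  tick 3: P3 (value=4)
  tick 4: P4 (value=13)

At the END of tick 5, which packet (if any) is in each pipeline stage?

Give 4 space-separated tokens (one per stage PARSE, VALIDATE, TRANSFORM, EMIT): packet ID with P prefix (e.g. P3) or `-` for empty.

Tick 1: [PARSE:P1(v=10,ok=F), VALIDATE:-, TRANSFORM:-, EMIT:-] out:-; in:P1
Tick 2: [PARSE:P2(v=10,ok=F), VALIDATE:P1(v=10,ok=F), TRANSFORM:-, EMIT:-] out:-; in:P2
Tick 3: [PARSE:P3(v=4,ok=F), VALIDATE:P2(v=10,ok=F), TRANSFORM:P1(v=0,ok=F), EMIT:-] out:-; in:P3
Tick 4: [PARSE:P4(v=13,ok=F), VALIDATE:P3(v=4,ok=F), TRANSFORM:P2(v=0,ok=F), EMIT:P1(v=0,ok=F)] out:-; in:P4
Tick 5: [PARSE:-, VALIDATE:P4(v=13,ok=T), TRANSFORM:P3(v=0,ok=F), EMIT:P2(v=0,ok=F)] out:P1(v=0); in:-
At end of tick 5: ['-', 'P4', 'P3', 'P2']

Answer: - P4 P3 P2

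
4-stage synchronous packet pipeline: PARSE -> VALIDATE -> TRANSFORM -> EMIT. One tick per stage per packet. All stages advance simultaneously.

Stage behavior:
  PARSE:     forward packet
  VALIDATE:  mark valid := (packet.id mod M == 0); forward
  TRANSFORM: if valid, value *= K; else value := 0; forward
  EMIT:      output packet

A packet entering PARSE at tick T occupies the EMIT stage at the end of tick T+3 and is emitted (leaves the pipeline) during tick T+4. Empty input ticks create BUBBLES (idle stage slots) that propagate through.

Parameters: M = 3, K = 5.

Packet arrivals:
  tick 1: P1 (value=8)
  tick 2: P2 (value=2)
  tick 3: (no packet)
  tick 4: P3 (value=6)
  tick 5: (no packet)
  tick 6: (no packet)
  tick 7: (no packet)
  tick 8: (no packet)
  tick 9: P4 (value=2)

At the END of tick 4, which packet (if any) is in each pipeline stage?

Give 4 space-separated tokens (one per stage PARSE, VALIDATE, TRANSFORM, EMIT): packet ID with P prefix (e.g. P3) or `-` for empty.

Answer: P3 - P2 P1

Derivation:
Tick 1: [PARSE:P1(v=8,ok=F), VALIDATE:-, TRANSFORM:-, EMIT:-] out:-; in:P1
Tick 2: [PARSE:P2(v=2,ok=F), VALIDATE:P1(v=8,ok=F), TRANSFORM:-, EMIT:-] out:-; in:P2
Tick 3: [PARSE:-, VALIDATE:P2(v=2,ok=F), TRANSFORM:P1(v=0,ok=F), EMIT:-] out:-; in:-
Tick 4: [PARSE:P3(v=6,ok=F), VALIDATE:-, TRANSFORM:P2(v=0,ok=F), EMIT:P1(v=0,ok=F)] out:-; in:P3
At end of tick 4: ['P3', '-', 'P2', 'P1']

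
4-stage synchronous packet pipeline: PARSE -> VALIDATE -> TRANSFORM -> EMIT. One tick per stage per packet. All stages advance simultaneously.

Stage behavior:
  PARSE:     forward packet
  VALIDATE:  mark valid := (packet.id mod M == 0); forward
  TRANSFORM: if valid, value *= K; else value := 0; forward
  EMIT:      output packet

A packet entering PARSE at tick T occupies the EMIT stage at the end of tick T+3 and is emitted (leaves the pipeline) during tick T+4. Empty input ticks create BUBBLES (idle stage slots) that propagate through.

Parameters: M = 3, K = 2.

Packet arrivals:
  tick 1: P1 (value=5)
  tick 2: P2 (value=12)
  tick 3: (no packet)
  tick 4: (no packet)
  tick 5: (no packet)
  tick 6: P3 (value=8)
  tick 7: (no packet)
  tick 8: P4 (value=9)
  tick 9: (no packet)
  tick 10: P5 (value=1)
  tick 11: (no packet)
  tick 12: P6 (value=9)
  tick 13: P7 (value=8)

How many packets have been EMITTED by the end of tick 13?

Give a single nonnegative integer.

Tick 1: [PARSE:P1(v=5,ok=F), VALIDATE:-, TRANSFORM:-, EMIT:-] out:-; in:P1
Tick 2: [PARSE:P2(v=12,ok=F), VALIDATE:P1(v=5,ok=F), TRANSFORM:-, EMIT:-] out:-; in:P2
Tick 3: [PARSE:-, VALIDATE:P2(v=12,ok=F), TRANSFORM:P1(v=0,ok=F), EMIT:-] out:-; in:-
Tick 4: [PARSE:-, VALIDATE:-, TRANSFORM:P2(v=0,ok=F), EMIT:P1(v=0,ok=F)] out:-; in:-
Tick 5: [PARSE:-, VALIDATE:-, TRANSFORM:-, EMIT:P2(v=0,ok=F)] out:P1(v=0); in:-
Tick 6: [PARSE:P3(v=8,ok=F), VALIDATE:-, TRANSFORM:-, EMIT:-] out:P2(v=0); in:P3
Tick 7: [PARSE:-, VALIDATE:P3(v=8,ok=T), TRANSFORM:-, EMIT:-] out:-; in:-
Tick 8: [PARSE:P4(v=9,ok=F), VALIDATE:-, TRANSFORM:P3(v=16,ok=T), EMIT:-] out:-; in:P4
Tick 9: [PARSE:-, VALIDATE:P4(v=9,ok=F), TRANSFORM:-, EMIT:P3(v=16,ok=T)] out:-; in:-
Tick 10: [PARSE:P5(v=1,ok=F), VALIDATE:-, TRANSFORM:P4(v=0,ok=F), EMIT:-] out:P3(v=16); in:P5
Tick 11: [PARSE:-, VALIDATE:P5(v=1,ok=F), TRANSFORM:-, EMIT:P4(v=0,ok=F)] out:-; in:-
Tick 12: [PARSE:P6(v=9,ok=F), VALIDATE:-, TRANSFORM:P5(v=0,ok=F), EMIT:-] out:P4(v=0); in:P6
Tick 13: [PARSE:P7(v=8,ok=F), VALIDATE:P6(v=9,ok=T), TRANSFORM:-, EMIT:P5(v=0,ok=F)] out:-; in:P7
Emitted by tick 13: ['P1', 'P2', 'P3', 'P4']

Answer: 4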